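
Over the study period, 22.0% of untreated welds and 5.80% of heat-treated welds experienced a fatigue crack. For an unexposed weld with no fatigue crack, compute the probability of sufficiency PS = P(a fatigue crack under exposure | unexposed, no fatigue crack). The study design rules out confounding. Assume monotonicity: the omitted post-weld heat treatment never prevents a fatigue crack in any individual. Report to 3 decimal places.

p₁ = 0.22, p₀ = 0.058.
Under exogeneity and monotonicity, PS = (p₁ − p₀) / (1 − p₀).
PS = (0.22 − 0.058) / (1 − 0.058) = 0.162 / 0.942 ≈ 0.1720

PS ≈ 0.172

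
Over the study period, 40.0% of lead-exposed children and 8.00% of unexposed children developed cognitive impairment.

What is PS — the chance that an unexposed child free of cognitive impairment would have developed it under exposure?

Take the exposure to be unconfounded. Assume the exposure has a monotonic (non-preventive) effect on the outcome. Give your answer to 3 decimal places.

PS ≈ 0.348

p₁ = 0.4, p₀ = 0.08.
Under exogeneity and monotonicity, PS = (p₁ − p₀) / (1 − p₀).
PS = (0.4 − 0.08) / (1 − 0.08) = 0.32 / 0.92 ≈ 0.3478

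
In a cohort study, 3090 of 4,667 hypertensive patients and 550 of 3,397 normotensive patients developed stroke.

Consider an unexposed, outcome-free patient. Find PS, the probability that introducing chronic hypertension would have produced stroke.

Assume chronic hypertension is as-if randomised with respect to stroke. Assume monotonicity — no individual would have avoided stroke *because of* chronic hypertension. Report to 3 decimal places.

PS ≈ 0.597

p₁ = P(outcome | exposed) = 3090/4667 = 0.6621
p₀ = P(outcome | unexposed) = 550/3397 = 0.16191
Under exogeneity and monotonicity, PS = (p₁ − p₀) / (1 − p₀).
PS = (0.6621 − 0.16191) / (1 − 0.16191) = 0.50019 / 0.83809 ≈ 0.5968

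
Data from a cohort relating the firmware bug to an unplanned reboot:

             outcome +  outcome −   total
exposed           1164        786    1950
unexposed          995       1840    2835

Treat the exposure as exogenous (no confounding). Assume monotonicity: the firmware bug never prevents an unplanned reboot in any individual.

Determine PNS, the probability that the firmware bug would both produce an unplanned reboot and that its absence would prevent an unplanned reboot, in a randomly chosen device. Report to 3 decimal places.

p₁ = P(outcome | exposed) = 1164/1950 = 0.59692
p₀ = P(outcome | unexposed) = 995/2835 = 0.35097
Under exogeneity and monotonicity, PNS = p₁ − p₀.
PNS = 0.59692 − 0.35097 = 0.24595

PNS ≈ 0.246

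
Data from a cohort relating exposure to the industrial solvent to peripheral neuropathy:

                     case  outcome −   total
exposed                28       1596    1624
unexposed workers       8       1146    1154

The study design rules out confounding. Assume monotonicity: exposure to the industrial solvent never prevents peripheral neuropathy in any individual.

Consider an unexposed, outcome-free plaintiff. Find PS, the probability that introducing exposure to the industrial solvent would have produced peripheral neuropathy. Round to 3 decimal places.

p₁ = P(outcome | exposed) = 28/1624 = 0.017241
p₀ = P(outcome | unexposed) = 8/1154 = 0.0069324
Under exogeneity and monotonicity, PS = (p₁ − p₀) / (1 − p₀).
PS = (0.017241 − 0.0069324) / (1 − 0.0069324) = 0.010309 / 0.99307 ≈ 0.0104

PS ≈ 0.010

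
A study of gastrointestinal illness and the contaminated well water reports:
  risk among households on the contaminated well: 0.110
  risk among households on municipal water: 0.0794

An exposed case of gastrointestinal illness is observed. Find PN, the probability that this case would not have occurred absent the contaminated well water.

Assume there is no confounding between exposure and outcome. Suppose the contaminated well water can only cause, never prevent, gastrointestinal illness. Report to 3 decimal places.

Let p₁ = 0.11, p₀ = 0.0794.
Under exogeneity and monotonicity, PN = (p₁ − p₀) / p₁.
PN = (0.11 − 0.0794) / 0.11 = 0.0306 / 0.11 ≈ 0.2782

PN ≈ 0.278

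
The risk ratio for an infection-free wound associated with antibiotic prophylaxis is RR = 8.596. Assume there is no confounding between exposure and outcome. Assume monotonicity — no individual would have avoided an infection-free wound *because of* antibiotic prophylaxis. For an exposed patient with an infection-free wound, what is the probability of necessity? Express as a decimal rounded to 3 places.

PN ≈ 0.884

Under exogeneity and monotonicity, PN = (RR − 1) / RR = 1 − 1/RR.
PN = (8.596 − 1) / 8.596 = 7.596 / 8.596 ≈ 0.8837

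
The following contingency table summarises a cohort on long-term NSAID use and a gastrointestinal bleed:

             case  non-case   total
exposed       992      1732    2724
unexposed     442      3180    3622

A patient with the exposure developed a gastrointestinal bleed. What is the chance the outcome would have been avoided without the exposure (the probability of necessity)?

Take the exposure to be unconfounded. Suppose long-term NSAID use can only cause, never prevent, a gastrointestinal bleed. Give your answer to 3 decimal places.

p₁ = P(outcome | exposed) = 992/2724 = 0.36417
p₀ = P(outcome | unexposed) = 442/3622 = 0.12203
Under exogeneity and monotonicity, PN = (p₁ − p₀) / p₁.
PN = (0.36417 − 0.12203) / 0.36417 = 0.24214 / 0.36417 ≈ 0.6649

PN ≈ 0.665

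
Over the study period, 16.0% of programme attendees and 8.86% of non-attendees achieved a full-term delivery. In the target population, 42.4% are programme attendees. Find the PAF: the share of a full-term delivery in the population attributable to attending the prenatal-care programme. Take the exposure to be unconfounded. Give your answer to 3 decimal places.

PAF ≈ 0.255

p₁ = 0.16, p₀ = 0.0886.
Overall risk P(Y=1) = π·p₁ + (1−π)·p₀ = 0.424×0.16 + 0.576×0.0886 = 0.11887.
Under exogeneity, PAF = [P(Y=1) − p₀] / P(Y=1).
PAF = (0.11887 − 0.0886) / 0.11887 ≈ 0.2547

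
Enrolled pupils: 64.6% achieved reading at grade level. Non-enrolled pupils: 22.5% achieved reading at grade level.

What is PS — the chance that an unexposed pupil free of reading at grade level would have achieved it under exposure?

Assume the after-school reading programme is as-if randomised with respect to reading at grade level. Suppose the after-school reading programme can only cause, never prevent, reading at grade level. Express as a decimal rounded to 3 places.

p₁ = 0.646, p₀ = 0.225.
Under exogeneity and monotonicity, PS = (p₁ − p₀) / (1 − p₀).
PS = (0.646 − 0.225) / (1 − 0.225) = 0.421 / 0.775 ≈ 0.5432

PS ≈ 0.543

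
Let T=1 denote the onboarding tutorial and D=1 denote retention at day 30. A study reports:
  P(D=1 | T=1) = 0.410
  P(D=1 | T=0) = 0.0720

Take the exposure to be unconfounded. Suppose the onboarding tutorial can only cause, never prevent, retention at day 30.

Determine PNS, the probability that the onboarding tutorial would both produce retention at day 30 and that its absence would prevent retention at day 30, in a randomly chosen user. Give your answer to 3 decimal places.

Let p₁ = 0.41, p₀ = 0.072.
Under exogeneity and monotonicity, PNS = p₁ − p₀.
PNS = 0.41 − 0.072 = 0.338

PNS ≈ 0.338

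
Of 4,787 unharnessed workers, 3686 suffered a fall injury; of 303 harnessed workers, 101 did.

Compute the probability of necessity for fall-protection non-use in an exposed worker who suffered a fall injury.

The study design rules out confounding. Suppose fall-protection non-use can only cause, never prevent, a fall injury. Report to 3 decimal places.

p₁ = P(outcome | exposed) = 3686/4787 = 0.77
p₀ = P(outcome | unexposed) = 101/303 = 0.33333
Under exogeneity and monotonicity, PN = (p₁ − p₀) / p₁.
PN = (0.77 − 0.33333) / 0.77 = 0.43667 / 0.77 ≈ 0.5671

PN ≈ 0.567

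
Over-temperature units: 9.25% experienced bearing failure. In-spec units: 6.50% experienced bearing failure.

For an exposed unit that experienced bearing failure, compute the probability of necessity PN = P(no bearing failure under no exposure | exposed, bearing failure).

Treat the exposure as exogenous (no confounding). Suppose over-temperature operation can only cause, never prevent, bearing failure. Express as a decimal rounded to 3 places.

p₁ = 0.0925, p₀ = 0.065.
Under exogeneity and monotonicity, PN = (p₁ − p₀) / p₁.
PN = (0.0925 − 0.065) / 0.0925 = 0.0275 / 0.0925 ≈ 0.2973

PN ≈ 0.297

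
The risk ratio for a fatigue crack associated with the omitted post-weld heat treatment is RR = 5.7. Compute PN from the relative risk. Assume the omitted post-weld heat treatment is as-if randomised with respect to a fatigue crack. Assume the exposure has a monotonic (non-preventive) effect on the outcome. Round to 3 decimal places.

Under exogeneity and monotonicity, PN = (RR − 1) / RR = 1 − 1/RR.
PN = (5.7 − 1) / 5.7 = 4.7 / 5.7 ≈ 0.8246

PN ≈ 0.825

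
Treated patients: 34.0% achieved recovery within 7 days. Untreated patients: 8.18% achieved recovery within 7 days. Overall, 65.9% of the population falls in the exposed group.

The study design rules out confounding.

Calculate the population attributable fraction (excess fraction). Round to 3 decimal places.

p₁ = 0.34, p₀ = 0.0818.
Overall risk P(Y=1) = π·p₁ + (1−π)·p₀ = 0.659×0.34 + 0.341×0.0818 = 0.25195.
Under exogeneity, PAF = [P(Y=1) − p₀] / P(Y=1).
PAF = (0.25195 − 0.0818) / 0.25195 ≈ 0.6753

PAF ≈ 0.675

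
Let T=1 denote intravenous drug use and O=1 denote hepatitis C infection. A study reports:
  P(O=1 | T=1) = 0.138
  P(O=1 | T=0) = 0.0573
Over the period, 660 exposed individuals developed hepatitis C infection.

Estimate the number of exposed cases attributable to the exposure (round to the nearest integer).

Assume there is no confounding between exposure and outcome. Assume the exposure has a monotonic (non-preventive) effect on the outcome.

about 386 cases

Let p₁ = 0.138, p₀ = 0.0573.
PN = (p₁ − p₀)/p₁ = (0.138 − 0.0573) / 0.138 ≈ 0.58478.
Attributable cases ≈ PN × (exposed cases) = 0.58478 × 660 ≈ 385.96.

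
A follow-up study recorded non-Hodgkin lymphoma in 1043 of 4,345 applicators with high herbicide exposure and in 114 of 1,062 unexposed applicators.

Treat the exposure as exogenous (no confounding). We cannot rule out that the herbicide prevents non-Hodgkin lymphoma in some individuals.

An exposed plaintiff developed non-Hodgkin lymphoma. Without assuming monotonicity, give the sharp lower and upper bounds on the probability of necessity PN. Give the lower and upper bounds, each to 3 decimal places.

0.553 ≤ PN ≤ 1.000

p₁ = P(outcome | exposed) = 1043/4345 = 0.24005
p₀ = P(outcome | unexposed) = 114/1062 = 0.10734
Under exogeneity alone the bounds on PN are max{0,(p₁−p₀)/p₁} ≤ PN ≤ min{1,(1−p₀)/p₁}.
  lower = (p₁ − p₀)/p₁ = 0.1327 / 0.24005 ≈ 0.5528
  upper = min{1, (1 − p₀)/p₁} = 0.89266 / 0.24005 ≈ 3.7187 → capped at 1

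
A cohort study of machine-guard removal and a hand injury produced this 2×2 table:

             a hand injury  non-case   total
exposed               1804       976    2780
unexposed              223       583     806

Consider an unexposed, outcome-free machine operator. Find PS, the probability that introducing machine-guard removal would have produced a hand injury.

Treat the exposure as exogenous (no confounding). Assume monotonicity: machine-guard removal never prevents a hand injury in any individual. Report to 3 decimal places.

p₁ = P(outcome | exposed) = 1804/2780 = 0.64892
p₀ = P(outcome | unexposed) = 223/806 = 0.27667
Under exogeneity and monotonicity, PS = (p₁ − p₀) / (1 − p₀).
PS = (0.64892 − 0.27667) / (1 − 0.27667) = 0.37225 / 0.72333 ≈ 0.5146

PS ≈ 0.515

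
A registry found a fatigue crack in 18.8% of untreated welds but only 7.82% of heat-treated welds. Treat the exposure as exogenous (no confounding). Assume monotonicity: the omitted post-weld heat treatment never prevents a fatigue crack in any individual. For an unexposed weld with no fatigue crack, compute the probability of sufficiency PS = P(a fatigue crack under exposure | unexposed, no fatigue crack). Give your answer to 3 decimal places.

PS ≈ 0.119

p₁ = 0.188, p₀ = 0.0782.
Under exogeneity and monotonicity, PS = (p₁ − p₀) / (1 − p₀).
PS = (0.188 − 0.0782) / (1 − 0.0782) = 0.1098 / 0.9218 ≈ 0.1191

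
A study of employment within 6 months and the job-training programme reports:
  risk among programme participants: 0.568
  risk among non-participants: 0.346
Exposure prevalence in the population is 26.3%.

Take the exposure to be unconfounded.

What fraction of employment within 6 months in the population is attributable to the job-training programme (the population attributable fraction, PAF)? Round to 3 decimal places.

Let p₁ = 0.568, p₀ = 0.346.
Overall risk P(Y=1) = π·p₁ + (1−π)·p₀ = 0.263×0.568 + 0.737×0.346 = 0.40439.
Under exogeneity, PAF = [P(Y=1) − p₀] / P(Y=1).
PAF = (0.40439 − 0.346) / 0.40439 ≈ 0.1444

PAF ≈ 0.144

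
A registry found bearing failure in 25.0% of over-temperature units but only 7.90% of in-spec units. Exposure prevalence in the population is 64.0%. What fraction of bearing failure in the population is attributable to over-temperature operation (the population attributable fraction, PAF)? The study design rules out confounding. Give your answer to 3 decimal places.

p₁ = 0.25, p₀ = 0.079.
Overall risk P(Y=1) = π·p₁ + (1−π)·p₀ = 0.64×0.25 + 0.36×0.079 = 0.18844.
Under exogeneity, PAF = [P(Y=1) − p₀] / P(Y=1).
PAF = (0.18844 − 0.079) / 0.18844 ≈ 0.5808

PAF ≈ 0.581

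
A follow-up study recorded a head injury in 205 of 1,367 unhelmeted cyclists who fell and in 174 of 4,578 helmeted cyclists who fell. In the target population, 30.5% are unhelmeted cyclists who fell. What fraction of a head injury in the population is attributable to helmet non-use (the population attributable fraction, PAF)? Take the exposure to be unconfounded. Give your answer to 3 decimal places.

PAF ≈ 0.473

p₁ = P(outcome | exposed) = 205/1367 = 0.14996
p₀ = P(outcome | unexposed) = 174/4578 = 0.038008
Overall risk P(Y=1) = π·p₁ + (1−π)·p₀ = 0.305×0.14996 + 0.695×0.038008 = 0.072154.
Under exogeneity, PAF = [P(Y=1) − p₀] / P(Y=1).
PAF = (0.072154 − 0.038008) / 0.072154 ≈ 0.4732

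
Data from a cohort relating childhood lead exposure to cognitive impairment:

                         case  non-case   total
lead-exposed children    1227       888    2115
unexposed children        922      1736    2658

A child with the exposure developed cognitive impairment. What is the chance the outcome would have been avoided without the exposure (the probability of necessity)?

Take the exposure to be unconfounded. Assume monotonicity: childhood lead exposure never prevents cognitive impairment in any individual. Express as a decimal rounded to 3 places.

p₁ = P(outcome | exposed) = 1227/2115 = 0.58014
p₀ = P(outcome | unexposed) = 922/2658 = 0.34688
Under exogeneity and monotonicity, PN = (p₁ − p₀) / p₁.
PN = (0.58014 − 0.34688) / 0.58014 = 0.23326 / 0.58014 ≈ 0.4021

PN ≈ 0.402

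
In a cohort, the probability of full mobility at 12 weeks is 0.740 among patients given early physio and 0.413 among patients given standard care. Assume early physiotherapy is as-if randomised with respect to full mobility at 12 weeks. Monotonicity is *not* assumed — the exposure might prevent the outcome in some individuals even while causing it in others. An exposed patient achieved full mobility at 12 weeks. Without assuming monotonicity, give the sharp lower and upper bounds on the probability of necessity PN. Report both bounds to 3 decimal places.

0.442 ≤ PN ≤ 0.793

Let p₁ = 0.74, p₀ = 0.413.
Under exogeneity alone the bounds on PN are max{0,(p₁−p₀)/p₁} ≤ PN ≤ min{1,(1−p₀)/p₁}.
  lower = (p₁ − p₀)/p₁ = 0.327 / 0.74 ≈ 0.4419
  upper = min{1, (1 − p₀)/p₁} = 0.587 / 0.74 ≈ 0.7932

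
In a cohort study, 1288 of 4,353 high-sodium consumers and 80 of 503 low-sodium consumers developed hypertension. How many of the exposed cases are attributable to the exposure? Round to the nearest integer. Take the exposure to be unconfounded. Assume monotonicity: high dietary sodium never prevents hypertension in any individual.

about 596 cases

p₁ = P(outcome | exposed) = 1288/4353 = 0.29589
p₀ = P(outcome | unexposed) = 80/503 = 0.15905
PN = (p₁ − p₀)/p₁ = (0.29589 − 0.15905) / 0.29589 ≈ 0.46248.
Attributable cases ≈ PN × (exposed cases) = 0.46248 × 1288 ≈ 595.67.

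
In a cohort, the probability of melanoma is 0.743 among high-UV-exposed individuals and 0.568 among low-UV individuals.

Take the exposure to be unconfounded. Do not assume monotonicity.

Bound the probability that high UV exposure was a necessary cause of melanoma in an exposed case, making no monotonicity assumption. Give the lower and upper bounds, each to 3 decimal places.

Let p₁ = 0.743, p₀ = 0.568.
Under exogeneity alone the bounds on PN are max{0,(p₁−p₀)/p₁} ≤ PN ≤ min{1,(1−p₀)/p₁}.
  lower = (p₁ − p₀)/p₁ = 0.175 / 0.743 ≈ 0.2355
  upper = min{1, (1 − p₀)/p₁} = 0.432 / 0.743 ≈ 0.5814

0.236 ≤ PN ≤ 0.581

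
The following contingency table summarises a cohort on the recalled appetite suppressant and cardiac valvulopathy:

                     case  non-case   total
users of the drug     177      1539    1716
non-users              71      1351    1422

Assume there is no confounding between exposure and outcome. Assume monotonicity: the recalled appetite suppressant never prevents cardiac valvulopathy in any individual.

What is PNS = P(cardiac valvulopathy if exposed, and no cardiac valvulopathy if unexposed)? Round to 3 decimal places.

PNS ≈ 0.053

p₁ = P(outcome | exposed) = 177/1716 = 0.10315
p₀ = P(outcome | unexposed) = 71/1422 = 0.04993
Under exogeneity and monotonicity, PNS = p₁ − p₀.
PNS = 0.10315 − 0.04993 = 0.053217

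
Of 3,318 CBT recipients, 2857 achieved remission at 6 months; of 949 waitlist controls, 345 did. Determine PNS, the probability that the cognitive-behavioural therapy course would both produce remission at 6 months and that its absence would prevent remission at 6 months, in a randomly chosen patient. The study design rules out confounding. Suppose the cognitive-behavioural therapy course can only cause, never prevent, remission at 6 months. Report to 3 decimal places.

p₁ = P(outcome | exposed) = 2857/3318 = 0.86106
p₀ = P(outcome | unexposed) = 345/949 = 0.36354
Under exogeneity and monotonicity, PNS = p₁ − p₀.
PNS = 0.86106 − 0.36354 = 0.49752

PNS ≈ 0.498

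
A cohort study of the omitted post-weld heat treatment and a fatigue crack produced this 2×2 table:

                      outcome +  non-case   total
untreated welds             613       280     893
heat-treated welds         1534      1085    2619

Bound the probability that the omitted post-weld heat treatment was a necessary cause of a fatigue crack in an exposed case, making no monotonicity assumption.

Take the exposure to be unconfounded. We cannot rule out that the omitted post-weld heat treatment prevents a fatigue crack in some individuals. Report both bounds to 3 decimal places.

p₁ = P(outcome | exposed) = 613/893 = 0.68645
p₀ = P(outcome | unexposed) = 1534/2619 = 0.58572
Under exogeneity alone the bounds on PN are max{0,(p₁−p₀)/p₁} ≤ PN ≤ min{1,(1−p₀)/p₁}.
  lower = (p₁ − p₀)/p₁ = 0.10073 / 0.68645 ≈ 0.1467
  upper = min{1, (1 − p₀)/p₁} = 0.41428 / 0.68645 ≈ 0.6035

0.147 ≤ PN ≤ 0.604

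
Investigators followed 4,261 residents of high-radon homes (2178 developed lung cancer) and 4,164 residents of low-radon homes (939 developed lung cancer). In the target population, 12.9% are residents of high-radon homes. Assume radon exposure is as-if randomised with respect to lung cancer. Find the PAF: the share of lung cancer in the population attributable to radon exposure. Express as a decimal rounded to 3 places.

PAF ≈ 0.140

p₁ = P(outcome | exposed) = 2178/4261 = 0.51115
p₀ = P(outcome | unexposed) = 939/4164 = 0.2255
Overall risk P(Y=1) = π·p₁ + (1−π)·p₀ = 0.129×0.51115 + 0.871×0.2255 = 0.26235.
Under exogeneity, PAF = [P(Y=1) − p₀] / P(Y=1).
PAF = (0.26235 − 0.2255) / 0.26235 ≈ 0.1405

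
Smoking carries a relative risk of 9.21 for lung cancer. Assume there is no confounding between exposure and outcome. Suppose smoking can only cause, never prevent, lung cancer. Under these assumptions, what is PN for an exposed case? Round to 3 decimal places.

PN ≈ 0.891

Under exogeneity and monotonicity, PN = (RR − 1) / RR = 1 − 1/RR.
PN = (9.21 − 1) / 9.21 = 8.21 / 9.21 ≈ 0.8914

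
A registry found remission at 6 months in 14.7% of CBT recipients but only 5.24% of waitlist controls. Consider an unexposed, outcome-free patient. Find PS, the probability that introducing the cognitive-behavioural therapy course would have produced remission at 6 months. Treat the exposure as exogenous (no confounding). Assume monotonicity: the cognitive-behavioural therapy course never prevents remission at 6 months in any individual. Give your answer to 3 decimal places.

PS ≈ 0.100

p₁ = 0.147, p₀ = 0.0524.
Under exogeneity and monotonicity, PS = (p₁ − p₀) / (1 − p₀).
PS = (0.147 − 0.0524) / (1 − 0.0524) = 0.0946 / 0.9476 ≈ 0.0998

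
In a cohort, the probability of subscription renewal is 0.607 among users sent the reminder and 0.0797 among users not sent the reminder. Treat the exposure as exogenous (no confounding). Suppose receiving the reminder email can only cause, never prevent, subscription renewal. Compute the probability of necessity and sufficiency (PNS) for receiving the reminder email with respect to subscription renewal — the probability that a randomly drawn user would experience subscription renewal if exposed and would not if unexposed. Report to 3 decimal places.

PNS ≈ 0.527

Let p₁ = 0.607, p₀ = 0.0797.
Under exogeneity and monotonicity, PNS = p₁ − p₀.
PNS = 0.607 − 0.0797 = 0.5273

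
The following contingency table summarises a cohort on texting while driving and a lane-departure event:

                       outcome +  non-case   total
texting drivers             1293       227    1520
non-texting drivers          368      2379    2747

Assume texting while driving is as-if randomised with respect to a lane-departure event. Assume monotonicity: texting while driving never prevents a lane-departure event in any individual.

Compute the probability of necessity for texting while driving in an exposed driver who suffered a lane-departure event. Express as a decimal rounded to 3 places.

p₁ = P(outcome | exposed) = 1293/1520 = 0.85066
p₀ = P(outcome | unexposed) = 368/2747 = 0.13396
Under exogeneity and monotonicity, PN = (p₁ − p₀)/p₁.
PN = (0.85066 − 0.13396) / 0.85066 ≈ 0.8425

PN ≈ 0.843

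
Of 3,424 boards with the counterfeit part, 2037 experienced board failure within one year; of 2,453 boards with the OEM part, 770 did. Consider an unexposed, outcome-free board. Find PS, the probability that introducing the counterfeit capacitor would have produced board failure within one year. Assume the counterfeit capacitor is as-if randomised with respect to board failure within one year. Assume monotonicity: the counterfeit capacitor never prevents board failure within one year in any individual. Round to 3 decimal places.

p₁ = P(outcome | exposed) = 2037/3424 = 0.59492
p₀ = P(outcome | unexposed) = 770/2453 = 0.3139
Under exogeneity and monotonicity, PS = (p₁ − p₀) / (1 − p₀).
PS = (0.59492 − 0.3139) / (1 − 0.3139) = 0.28102 / 0.6861 ≈ 0.4096

PS ≈ 0.410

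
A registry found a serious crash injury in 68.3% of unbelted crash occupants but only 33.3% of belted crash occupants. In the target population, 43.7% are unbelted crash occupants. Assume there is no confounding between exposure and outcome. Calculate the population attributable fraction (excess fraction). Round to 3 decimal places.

p₁ = 0.683, p₀ = 0.333.
Overall risk P(Y=1) = π·p₁ + (1−π)·p₀ = 0.437×0.683 + 0.563×0.333 = 0.48595.
Under exogeneity, PAF = [P(Y=1) − p₀] / P(Y=1).
PAF = (0.48595 − 0.333) / 0.48595 ≈ 0.3147

PAF ≈ 0.315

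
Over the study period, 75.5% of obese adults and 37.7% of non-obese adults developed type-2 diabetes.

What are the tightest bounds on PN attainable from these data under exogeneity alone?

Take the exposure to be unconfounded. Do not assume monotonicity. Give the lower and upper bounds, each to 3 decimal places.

0.501 ≤ PN ≤ 0.825

p₁ = 0.755, p₀ = 0.377.
Under exogeneity alone the bounds on PN are max{0,(p₁−p₀)/p₁} ≤ PN ≤ min{1,(1−p₀)/p₁}.
  lower = (p₁ − p₀)/p₁ = 0.378 / 0.755 ≈ 0.5007
  upper = min{1, (1 − p₀)/p₁} = 0.623 / 0.755 ≈ 0.8252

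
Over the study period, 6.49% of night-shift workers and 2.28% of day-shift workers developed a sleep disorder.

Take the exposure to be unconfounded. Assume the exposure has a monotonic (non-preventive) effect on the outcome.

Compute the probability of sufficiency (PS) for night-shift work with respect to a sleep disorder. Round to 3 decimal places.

p₁ = 0.0649, p₀ = 0.0228.
Under exogeneity and monotonicity, PS = (p₁ − p₀) / (1 − p₀).
PS = (0.0649 − 0.0228) / (1 − 0.0228) = 0.0421 / 0.9772 ≈ 0.0431

PS ≈ 0.043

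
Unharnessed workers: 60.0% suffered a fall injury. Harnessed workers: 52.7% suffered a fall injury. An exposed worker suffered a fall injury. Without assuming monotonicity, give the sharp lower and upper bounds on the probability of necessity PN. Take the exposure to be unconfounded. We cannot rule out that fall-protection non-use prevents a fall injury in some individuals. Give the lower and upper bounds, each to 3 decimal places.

0.122 ≤ PN ≤ 0.788

p₁ = 0.6, p₀ = 0.527.
Under exogeneity alone the bounds on PN are max{0,(p₁−p₀)/p₁} ≤ PN ≤ min{1,(1−p₀)/p₁}.
  lower = (p₁ − p₀)/p₁ = 0.073 / 0.6 ≈ 0.1217
  upper = min{1, (1 − p₀)/p₁} = 0.473 / 0.6 ≈ 0.7883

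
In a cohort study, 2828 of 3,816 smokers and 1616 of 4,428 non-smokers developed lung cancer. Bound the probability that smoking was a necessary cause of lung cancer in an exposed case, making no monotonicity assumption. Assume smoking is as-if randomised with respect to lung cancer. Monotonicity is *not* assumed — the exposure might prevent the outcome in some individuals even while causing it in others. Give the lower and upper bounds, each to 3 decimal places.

0.508 ≤ PN ≤ 0.857

p₁ = P(outcome | exposed) = 2828/3816 = 0.74109
p₀ = P(outcome | unexposed) = 1616/4428 = 0.36495
Under exogeneity alone the bounds on PN are max{0,(p₁−p₀)/p₁} ≤ PN ≤ min{1,(1−p₀)/p₁}.
  lower = (p₁ − p₀)/p₁ = 0.37614 / 0.74109 ≈ 0.5075
  upper = min{1, (1 − p₀)/p₁} = 0.63505 / 0.74109 ≈ 0.8569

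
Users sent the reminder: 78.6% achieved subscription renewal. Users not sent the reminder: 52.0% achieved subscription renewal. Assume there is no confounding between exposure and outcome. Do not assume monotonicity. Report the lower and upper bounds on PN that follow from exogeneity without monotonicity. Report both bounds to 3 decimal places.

p₁ = 0.786, p₀ = 0.52.
Under exogeneity alone the bounds on PN are max{0,(p₁−p₀)/p₁} ≤ PN ≤ min{1,(1−p₀)/p₁}.
  lower = (p₁ − p₀)/p₁ = 0.266 / 0.786 ≈ 0.3384
  upper = min{1, (1 − p₀)/p₁} = 0.48 / 0.786 ≈ 0.6107

0.338 ≤ PN ≤ 0.611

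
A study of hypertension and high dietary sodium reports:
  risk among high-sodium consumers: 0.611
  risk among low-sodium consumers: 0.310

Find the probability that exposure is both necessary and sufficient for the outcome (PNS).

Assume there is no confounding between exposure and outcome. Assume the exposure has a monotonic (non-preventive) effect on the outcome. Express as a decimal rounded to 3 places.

PNS ≈ 0.301

Let p₁ = 0.611, p₀ = 0.31.
Under exogeneity and monotonicity, PNS = p₁ − p₀.
PNS = 0.611 − 0.31 = 0.301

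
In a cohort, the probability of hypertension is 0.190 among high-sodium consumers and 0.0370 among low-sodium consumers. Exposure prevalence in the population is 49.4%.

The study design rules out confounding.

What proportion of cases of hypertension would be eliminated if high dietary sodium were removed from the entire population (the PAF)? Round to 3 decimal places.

PAF ≈ 0.671

Let p₁ = 0.19, p₀ = 0.037.
Overall risk P(Y=1) = π·p₁ + (1−π)·p₀ = 0.494×0.19 + 0.506×0.037 = 0.11258.
Under exogeneity, PAF = [P(Y=1) − p₀] / P(Y=1).
PAF = (0.11258 − 0.037) / 0.11258 ≈ 0.6714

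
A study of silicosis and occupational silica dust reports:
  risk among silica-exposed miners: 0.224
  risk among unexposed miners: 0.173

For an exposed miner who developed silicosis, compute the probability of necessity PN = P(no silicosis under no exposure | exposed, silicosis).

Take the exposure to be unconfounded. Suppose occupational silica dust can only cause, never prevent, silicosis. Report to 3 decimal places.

Let p₁ = 0.224, p₀ = 0.173.
Under exogeneity and monotonicity, PN = (p₁ − p₀) / p₁.
PN = (0.224 − 0.173) / 0.224 = 0.051 / 0.224 ≈ 0.2277

PN ≈ 0.228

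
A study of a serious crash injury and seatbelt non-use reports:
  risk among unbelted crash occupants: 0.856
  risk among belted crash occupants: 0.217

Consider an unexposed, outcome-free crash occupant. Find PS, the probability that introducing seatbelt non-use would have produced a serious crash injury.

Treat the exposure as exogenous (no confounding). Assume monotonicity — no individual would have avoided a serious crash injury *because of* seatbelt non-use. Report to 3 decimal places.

PS ≈ 0.816

Let p₁ = 0.856, p₀ = 0.217.
Under exogeneity and monotonicity, PS = (p₁ − p₀) / (1 − p₀).
PS = (0.856 − 0.217) / (1 − 0.217) = 0.639 / 0.783 ≈ 0.8161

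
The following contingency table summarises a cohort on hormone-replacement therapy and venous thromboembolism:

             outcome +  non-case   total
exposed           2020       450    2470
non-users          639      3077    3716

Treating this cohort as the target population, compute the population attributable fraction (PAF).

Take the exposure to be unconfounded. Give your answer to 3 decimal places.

p₁ = P(outcome | exposed) = 2020/2470 = 0.81781
p₀ = P(outcome | unexposed) = 639/3716 = 0.17196
Exposure prevalence π = 2470/6186 = 0.39929; overall risk P(Y=1) = 0.42984.
Under exogeneity, PAF = [P(Y=1) − p₀]/P(Y=1).
PAF = (0.42984 − 0.17196) / 0.42984 ≈ 0.5999

PAF ≈ 0.600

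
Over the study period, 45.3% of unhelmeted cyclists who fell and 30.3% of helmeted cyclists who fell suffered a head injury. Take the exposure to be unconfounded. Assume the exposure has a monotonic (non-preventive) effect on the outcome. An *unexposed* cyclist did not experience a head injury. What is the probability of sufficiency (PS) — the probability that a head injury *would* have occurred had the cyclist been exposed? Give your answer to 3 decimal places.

p₁ = 0.453, p₀ = 0.303.
Under exogeneity and monotonicity, PS = (p₁ − p₀) / (1 − p₀).
PS = (0.453 − 0.303) / (1 − 0.303) = 0.15 / 0.697 ≈ 0.2152

PS ≈ 0.215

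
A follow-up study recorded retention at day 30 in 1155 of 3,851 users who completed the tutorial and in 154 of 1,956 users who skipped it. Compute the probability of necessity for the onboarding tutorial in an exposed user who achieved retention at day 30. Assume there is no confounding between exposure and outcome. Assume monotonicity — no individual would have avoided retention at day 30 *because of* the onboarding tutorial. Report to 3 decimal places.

p₁ = P(outcome | exposed) = 1155/3851 = 0.29992
p₀ = P(outcome | unexposed) = 154/1956 = 0.078732
Under exogeneity and monotonicity, PN = (p₁ − p₀) / p₁.
PN = (0.29992 − 0.078732) / 0.29992 = 0.22119 / 0.29992 ≈ 0.7375

PN ≈ 0.737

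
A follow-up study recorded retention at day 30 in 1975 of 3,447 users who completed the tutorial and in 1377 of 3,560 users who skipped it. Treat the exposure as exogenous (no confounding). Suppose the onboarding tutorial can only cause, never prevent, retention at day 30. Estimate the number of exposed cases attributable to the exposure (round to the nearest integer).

p₁ = P(outcome | exposed) = 1975/3447 = 0.57296
p₀ = P(outcome | unexposed) = 1377/3560 = 0.3868
PN = (p₁ − p₀)/p₁ = (0.57296 − 0.3868) / 0.57296 ≈ 0.32492.
Attributable cases ≈ PN × (exposed cases) = 0.32492 × 1975 ≈ 641.71.

about 642 cases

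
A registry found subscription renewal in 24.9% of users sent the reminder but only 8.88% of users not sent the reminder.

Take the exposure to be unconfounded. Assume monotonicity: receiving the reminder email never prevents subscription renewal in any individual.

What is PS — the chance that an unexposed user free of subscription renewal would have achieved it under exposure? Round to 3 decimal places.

p₁ = 0.249, p₀ = 0.0888.
Under exogeneity and monotonicity, PS = (p₁ − p₀) / (1 − p₀).
PS = (0.249 − 0.0888) / (1 − 0.0888) = 0.1602 / 0.9112 ≈ 0.1758

PS ≈ 0.176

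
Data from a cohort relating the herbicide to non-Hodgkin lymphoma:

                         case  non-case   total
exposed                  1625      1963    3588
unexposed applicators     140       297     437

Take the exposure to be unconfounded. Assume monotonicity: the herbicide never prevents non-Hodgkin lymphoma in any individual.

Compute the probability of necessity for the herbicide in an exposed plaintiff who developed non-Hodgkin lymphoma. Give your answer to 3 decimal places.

PN ≈ 0.293

p₁ = P(outcome | exposed) = 1625/3588 = 0.4529
p₀ = P(outcome | unexposed) = 140/437 = 0.32037
Under exogeneity and monotonicity, PN = (p₁ − p₀) / p₁.
PN = (0.4529 − 0.32037) / 0.4529 = 0.13253 / 0.4529 ≈ 0.2926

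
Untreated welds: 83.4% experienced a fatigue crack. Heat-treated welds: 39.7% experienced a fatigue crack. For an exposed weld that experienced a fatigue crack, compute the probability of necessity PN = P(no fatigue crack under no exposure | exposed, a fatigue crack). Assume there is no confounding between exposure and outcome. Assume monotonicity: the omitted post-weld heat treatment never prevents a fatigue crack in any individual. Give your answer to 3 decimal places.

p₁ = 0.834, p₀ = 0.397.
Under exogeneity and monotonicity, PN = (p₁ − p₀) / p₁.
PN = (0.834 − 0.397) / 0.834 = 0.437 / 0.834 ≈ 0.5240

PN ≈ 0.524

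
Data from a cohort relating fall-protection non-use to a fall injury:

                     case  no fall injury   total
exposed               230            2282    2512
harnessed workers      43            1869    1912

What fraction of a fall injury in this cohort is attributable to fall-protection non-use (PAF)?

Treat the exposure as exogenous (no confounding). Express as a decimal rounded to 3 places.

PAF ≈ 0.636

p₁ = P(outcome | exposed) = 230/2512 = 0.091561
p₀ = P(outcome | unexposed) = 43/1912 = 0.02249
Exposure prevalence π = 2512/4424 = 0.56781; overall risk P(Y=1) = 0.061709.
Under exogeneity, PAF = [P(Y=1) − p₀]/P(Y=1).
PAF = (0.061709 − 0.02249) / 0.061709 ≈ 0.6356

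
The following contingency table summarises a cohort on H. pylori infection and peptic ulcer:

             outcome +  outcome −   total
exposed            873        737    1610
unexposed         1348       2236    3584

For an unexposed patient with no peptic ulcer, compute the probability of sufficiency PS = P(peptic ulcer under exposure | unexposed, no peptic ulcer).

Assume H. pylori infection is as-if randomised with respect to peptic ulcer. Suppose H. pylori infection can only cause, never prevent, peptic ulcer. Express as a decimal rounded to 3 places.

p₁ = P(outcome | exposed) = 873/1610 = 0.54224
p₀ = P(outcome | unexposed) = 1348/3584 = 0.37612
Under exogeneity and monotonicity, PS = (p₁ − p₀)/(1 − p₀).
PS = (0.54224 − 0.37612) / 0.62388 ≈ 0.2663

PS ≈ 0.266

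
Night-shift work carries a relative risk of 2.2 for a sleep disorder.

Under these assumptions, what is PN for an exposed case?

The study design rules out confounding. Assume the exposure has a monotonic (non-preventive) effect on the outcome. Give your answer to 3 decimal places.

PN ≈ 0.545

Under exogeneity and monotonicity, PN = (RR − 1) / RR = 1 − 1/RR.
PN = (2.2 − 1) / 2.2 = 1.2 / 2.2 ≈ 0.5455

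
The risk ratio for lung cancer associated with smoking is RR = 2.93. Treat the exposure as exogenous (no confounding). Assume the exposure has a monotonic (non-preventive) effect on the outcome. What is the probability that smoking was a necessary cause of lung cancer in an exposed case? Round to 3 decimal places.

PN ≈ 0.659

Under exogeneity and monotonicity, PN = (RR − 1) / RR = 1 − 1/RR.
PN = (2.93 − 1) / 2.93 = 1.93 / 2.93 ≈ 0.6587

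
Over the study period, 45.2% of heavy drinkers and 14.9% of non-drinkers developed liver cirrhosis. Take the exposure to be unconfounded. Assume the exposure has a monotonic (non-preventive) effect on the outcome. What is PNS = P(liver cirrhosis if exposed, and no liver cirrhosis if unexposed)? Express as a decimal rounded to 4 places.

PNS ≈ 0.3030

p₁ = 0.452, p₀ = 0.149.
Under exogeneity and monotonicity, PNS = p₁ − p₀.
PNS = 0.452 − 0.149 = 0.303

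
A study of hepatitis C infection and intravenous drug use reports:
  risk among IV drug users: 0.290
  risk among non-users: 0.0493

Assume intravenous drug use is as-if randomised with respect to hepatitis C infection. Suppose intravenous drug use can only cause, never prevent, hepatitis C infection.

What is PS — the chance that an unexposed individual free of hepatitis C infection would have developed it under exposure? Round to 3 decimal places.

Let p₁ = 0.29, p₀ = 0.0493.
Under exogeneity and monotonicity, PS = (p₁ − p₀) / (1 − p₀).
PS = (0.29 − 0.0493) / (1 − 0.0493) = 0.2407 / 0.9507 ≈ 0.2532

PS ≈ 0.253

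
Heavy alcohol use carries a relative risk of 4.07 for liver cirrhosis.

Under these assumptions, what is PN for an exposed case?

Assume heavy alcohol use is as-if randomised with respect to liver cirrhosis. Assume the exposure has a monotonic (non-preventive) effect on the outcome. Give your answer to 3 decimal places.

PN ≈ 0.754

Under exogeneity and monotonicity, PN = (RR − 1) / RR = 1 − 1/RR.
PN = (4.07 − 1) / 4.07 = 3.07 / 4.07 ≈ 0.7543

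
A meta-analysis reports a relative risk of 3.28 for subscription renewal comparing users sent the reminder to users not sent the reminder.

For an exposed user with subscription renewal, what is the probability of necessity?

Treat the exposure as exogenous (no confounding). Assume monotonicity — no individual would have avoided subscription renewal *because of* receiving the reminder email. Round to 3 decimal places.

Under exogeneity and monotonicity, PN = (RR − 1) / RR = 1 − 1/RR.
PN = (3.28 − 1) / 3.28 = 2.28 / 3.28 ≈ 0.6951

PN ≈ 0.695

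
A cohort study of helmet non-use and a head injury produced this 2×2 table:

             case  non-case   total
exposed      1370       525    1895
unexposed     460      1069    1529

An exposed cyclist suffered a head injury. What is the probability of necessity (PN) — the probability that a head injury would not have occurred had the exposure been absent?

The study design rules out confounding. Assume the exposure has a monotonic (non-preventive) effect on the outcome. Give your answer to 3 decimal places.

p₁ = P(outcome | exposed) = 1370/1895 = 0.72296
p₀ = P(outcome | unexposed) = 460/1529 = 0.30085
Under exogeneity and monotonicity, PN = (p₁ − p₀) / p₁.
PN = (0.72296 − 0.30085) / 0.72296 = 0.4221 / 0.72296 ≈ 0.5839

PN ≈ 0.584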